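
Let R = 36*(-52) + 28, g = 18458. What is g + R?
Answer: 16614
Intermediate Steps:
R = -1844 (R = -1872 + 28 = -1844)
g + R = 18458 - 1844 = 16614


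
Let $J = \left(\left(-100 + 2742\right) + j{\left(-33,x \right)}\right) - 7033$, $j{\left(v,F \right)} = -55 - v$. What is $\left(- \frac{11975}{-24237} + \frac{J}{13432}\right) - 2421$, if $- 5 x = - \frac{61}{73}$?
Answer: $- \frac{788106010345}{325551384} \approx -2420.8$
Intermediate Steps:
$x = \frac{61}{365}$ ($x = - \frac{\left(-61\right) \frac{1}{73}}{5} = \left(- \frac{1}{5}\right) \left(- \frac{61}{73}\right) = \frac{61}{365} \approx 0.16712$)
$J = -4413$ ($J = \left(\left(-100 + 2742\right) - 22\right) - 7033 = \left(2642 + \left(-55 + 33\right)\right) - 7033 = \left(2642 - 22\right) - 7033 = 2620 - 7033 = -4413$)
$\left(- \frac{11975}{-24237} + \frac{J}{13432}\right) - 2421 = \left(- \frac{11975}{-24237} - \frac{4413}{13432}\right) - 2421 = \left(\left(-11975\right) \left(- \frac{1}{24237}\right) - \frac{4413}{13432}\right) - 2421 = \left(\frac{11975}{24237} - \frac{4413}{13432}\right) - 2421 = \frac{53890319}{325551384} - 2421 = - \frac{788106010345}{325551384}$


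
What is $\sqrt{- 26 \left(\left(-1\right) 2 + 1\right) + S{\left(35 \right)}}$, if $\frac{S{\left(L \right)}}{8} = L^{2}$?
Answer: $17 \sqrt{34} \approx 99.126$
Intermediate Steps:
$S{\left(L \right)} = 8 L^{2}$
$\sqrt{- 26 \left(\left(-1\right) 2 + 1\right) + S{\left(35 \right)}} = \sqrt{- 26 \left(\left(-1\right) 2 + 1\right) + 8 \cdot 35^{2}} = \sqrt{- 26 \left(-2 + 1\right) + 8 \cdot 1225} = \sqrt{\left(-26\right) \left(-1\right) + 9800} = \sqrt{26 + 9800} = \sqrt{9826} = 17 \sqrt{34}$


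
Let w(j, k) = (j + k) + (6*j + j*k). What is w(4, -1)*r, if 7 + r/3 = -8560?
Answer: -591123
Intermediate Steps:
r = -25701 (r = -21 + 3*(-8560) = -21 - 25680 = -25701)
w(j, k) = k + 7*j + j*k
w(4, -1)*r = (-1 + 7*4 + 4*(-1))*(-25701) = (-1 + 28 - 4)*(-25701) = 23*(-25701) = -591123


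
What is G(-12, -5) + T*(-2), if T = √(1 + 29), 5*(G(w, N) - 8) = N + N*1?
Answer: 6 - 2*√30 ≈ -4.9545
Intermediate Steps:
G(w, N) = 8 + 2*N/5 (G(w, N) = 8 + (N + N*1)/5 = 8 + (N + N)/5 = 8 + (2*N)/5 = 8 + 2*N/5)
T = √30 ≈ 5.4772
G(-12, -5) + T*(-2) = (8 + (⅖)*(-5)) + √30*(-2) = (8 - 2) - 2*√30 = 6 - 2*√30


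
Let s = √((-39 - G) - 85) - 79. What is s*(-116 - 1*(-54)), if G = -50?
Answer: 4898 - 62*I*√74 ≈ 4898.0 - 533.34*I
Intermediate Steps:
s = -79 + I*√74 (s = √((-39 - 1*(-50)) - 85) - 79 = √((-39 + 50) - 85) - 79 = √(11 - 85) - 79 = √(-74) - 79 = I*√74 - 79 = -79 + I*√74 ≈ -79.0 + 8.6023*I)
s*(-116 - 1*(-54)) = (-79 + I*√74)*(-116 - 1*(-54)) = (-79 + I*√74)*(-116 + 54) = (-79 + I*√74)*(-62) = 4898 - 62*I*√74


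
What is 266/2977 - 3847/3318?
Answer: -10569931/9877686 ≈ -1.0701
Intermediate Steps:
266/2977 - 3847/3318 = -10569931/9877686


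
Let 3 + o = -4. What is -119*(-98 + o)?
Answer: 12495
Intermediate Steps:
o = -7 (o = -3 - 4 = -7)
-119*(-98 + o) = -119*(-98 - 7) = -119*(-105) = 12495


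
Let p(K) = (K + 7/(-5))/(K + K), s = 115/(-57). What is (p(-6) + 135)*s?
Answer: -187151/684 ≈ -273.61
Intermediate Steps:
s = -115/57 (s = 115*(-1/57) = -115/57 ≈ -2.0175)
p(K) = (-7/5 + K)/(2*K) (p(K) = (K + 7*(-⅕))/((2*K)) = (K - 7/5)*(1/(2*K)) = (-7/5 + K)*(1/(2*K)) = (-7/5 + K)/(2*K))
(p(-6) + 135)*s = ((⅒)*(-7 + 5*(-6))/(-6) + 135)*(-115/57) = ((⅒)*(-⅙)*(-7 - 30) + 135)*(-115/57) = ((⅒)*(-⅙)*(-37) + 135)*(-115/57) = (37/60 + 135)*(-115/57) = (8137/60)*(-115/57) = -187151/684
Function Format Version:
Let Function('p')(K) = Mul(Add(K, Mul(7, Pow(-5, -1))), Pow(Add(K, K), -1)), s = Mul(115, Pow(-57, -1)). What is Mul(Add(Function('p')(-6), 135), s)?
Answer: Rational(-187151, 684) ≈ -273.61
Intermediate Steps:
s = Rational(-115, 57) (s = Mul(115, Rational(-1, 57)) = Rational(-115, 57) ≈ -2.0175)
Function('p')(K) = Mul(Rational(1, 2), Pow(K, -1), Add(Rational(-7, 5), K)) (Function('p')(K) = Mul(Add(K, Mul(7, Rational(-1, 5))), Pow(Mul(2, K), -1)) = Mul(Add(K, Rational(-7, 5)), Mul(Rational(1, 2), Pow(K, -1))) = Mul(Add(Rational(-7, 5), K), Mul(Rational(1, 2), Pow(K, -1))) = Mul(Rational(1, 2), Pow(K, -1), Add(Rational(-7, 5), K)))
Mul(Add(Function('p')(-6), 135), s) = Mul(Add(Mul(Rational(1, 10), Pow(-6, -1), Add(-7, Mul(5, -6))), 135), Rational(-115, 57)) = Mul(Add(Mul(Rational(1, 10), Rational(-1, 6), Add(-7, -30)), 135), Rational(-115, 57)) = Mul(Add(Mul(Rational(1, 10), Rational(-1, 6), -37), 135), Rational(-115, 57)) = Mul(Add(Rational(37, 60), 135), Rational(-115, 57)) = Mul(Rational(8137, 60), Rational(-115, 57)) = Rational(-187151, 684)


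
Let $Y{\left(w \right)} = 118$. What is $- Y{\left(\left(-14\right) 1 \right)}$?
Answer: $-118$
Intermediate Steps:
$- Y{\left(\left(-14\right) 1 \right)} = \left(-1\right) 118 = -118$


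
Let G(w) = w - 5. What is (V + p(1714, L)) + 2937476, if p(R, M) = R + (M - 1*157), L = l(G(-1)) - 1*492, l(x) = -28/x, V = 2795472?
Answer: 17202053/3 ≈ 5.7340e+6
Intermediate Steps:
G(w) = -5 + w
L = -1462/3 (L = -28/(-5 - 1) - 1*492 = -28/(-6) - 492 = -28*(-⅙) - 492 = 14/3 - 492 = -1462/3 ≈ -487.33)
p(R, M) = -157 + M + R (p(R, M) = R + (M - 157) = R + (-157 + M) = -157 + M + R)
(V + p(1714, L)) + 2937476 = (2795472 + (-157 - 1462/3 + 1714)) + 2937476 = (2795472 + 3209/3) + 2937476 = 8389625/3 + 2937476 = 17202053/3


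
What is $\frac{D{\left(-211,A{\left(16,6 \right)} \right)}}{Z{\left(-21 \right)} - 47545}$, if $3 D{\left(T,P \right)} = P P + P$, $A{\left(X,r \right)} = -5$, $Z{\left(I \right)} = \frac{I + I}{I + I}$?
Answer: $- \frac{5}{35658} \approx -0.00014022$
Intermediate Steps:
$Z{\left(I \right)} = 1$ ($Z{\left(I \right)} = \frac{2 I}{2 I} = 2 I \frac{1}{2 I} = 1$)
$D{\left(T,P \right)} = \frac{P}{3} + \frac{P^{2}}{3}$ ($D{\left(T,P \right)} = \frac{P P + P}{3} = \frac{P^{2} + P}{3} = \frac{P + P^{2}}{3} = \frac{P}{3} + \frac{P^{2}}{3}$)
$\frac{D{\left(-211,A{\left(16,6 \right)} \right)}}{Z{\left(-21 \right)} - 47545} = \frac{\frac{1}{3} \left(-5\right) \left(1 - 5\right)}{1 - 47545} = \frac{\frac{1}{3} \left(-5\right) \left(-4\right)}{-47544} = \frac{20}{3} \left(- \frac{1}{47544}\right) = - \frac{5}{35658}$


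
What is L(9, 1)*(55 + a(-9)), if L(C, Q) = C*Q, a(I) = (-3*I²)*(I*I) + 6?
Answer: -176598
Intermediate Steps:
a(I) = 6 - 3*I⁴ (a(I) = (-3*I²)*I² + 6 = -3*I⁴ + 6 = 6 - 3*I⁴)
L(9, 1)*(55 + a(-9)) = (9*1)*(55 + (6 - 3*(-9)⁴)) = 9*(55 + (6 - 3*6561)) = 9*(55 + (6 - 19683)) = 9*(55 - 19677) = 9*(-19622) = -176598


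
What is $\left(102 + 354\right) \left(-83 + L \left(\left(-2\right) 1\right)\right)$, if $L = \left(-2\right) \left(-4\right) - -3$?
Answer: $-47880$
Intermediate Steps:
$L = 11$ ($L = 8 + 3 = 11$)
$\left(102 + 354\right) \left(-83 + L \left(\left(-2\right) 1\right)\right) = \left(102 + 354\right) \left(-83 + 11 \left(\left(-2\right) 1\right)\right) = 456 \left(-83 + 11 \left(-2\right)\right) = 456 \left(-83 - 22\right) = 456 \left(-105\right) = -47880$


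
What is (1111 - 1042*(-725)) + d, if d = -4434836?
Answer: -3678275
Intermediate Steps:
(1111 - 1042*(-725)) + d = (1111 - 1042*(-725)) - 4434836 = (1111 + 755450) - 4434836 = 756561 - 4434836 = -3678275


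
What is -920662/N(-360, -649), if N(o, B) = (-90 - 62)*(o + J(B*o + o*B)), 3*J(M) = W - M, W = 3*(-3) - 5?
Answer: -1380993/35596424 ≈ -0.038796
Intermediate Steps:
W = -14 (W = -9 - 5 = -14)
J(M) = -14/3 - M/3 (J(M) = (-14 - M)/3 = -14/3 - M/3)
N(o, B) = 2128/3 - 152*o + 304*B*o/3 (N(o, B) = (-90 - 62)*(o + (-14/3 - (B*o + o*B)/3)) = -152*(o + (-14/3 - (B*o + B*o)/3)) = -152*(o + (-14/3 - 2*B*o/3)) = -152*(-14/3 + o - 2*B*o/3) = 2128/3 - 152*o + 304*B*o/3)
-920662/N(-360, -649) = -920662/(2128/3 - 152*(-360) + (304/3)*(-649)*(-360)) = -920662/(2128/3 + 54720 + 23675520) = -920662/71192848/3 = -920662*3/71192848 = -1380993/35596424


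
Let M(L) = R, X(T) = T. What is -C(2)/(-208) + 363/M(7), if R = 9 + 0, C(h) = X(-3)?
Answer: 25159/624 ≈ 40.319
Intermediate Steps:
C(h) = -3
R = 9
M(L) = 9
-C(2)/(-208) + 363/M(7) = -1*(-3)/(-208) + 363/9 = 3*(-1/208) + 363*(⅑) = -3/208 + 121/3 = 25159/624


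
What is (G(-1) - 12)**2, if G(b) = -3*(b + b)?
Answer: 36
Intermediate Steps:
G(b) = -6*b
(G(-1) - 12)**2 = (-6*(-1) - 12)**2 = (6 - 12)**2 = (-6)**2 = 36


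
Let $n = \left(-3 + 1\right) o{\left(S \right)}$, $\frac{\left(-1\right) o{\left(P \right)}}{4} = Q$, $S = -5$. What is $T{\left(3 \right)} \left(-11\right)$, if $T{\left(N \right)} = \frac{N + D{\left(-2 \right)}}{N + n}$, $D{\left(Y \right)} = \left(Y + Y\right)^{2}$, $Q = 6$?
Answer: $- \frac{209}{51} \approx -4.098$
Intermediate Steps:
$o{\left(P \right)} = -24$ ($o{\left(P \right)} = \left(-4\right) 6 = -24$)
$D{\left(Y \right)} = 4 Y^{2}$ ($D{\left(Y \right)} = \left(2 Y\right)^{2} = 4 Y^{2}$)
$n = 48$ ($n = \left(-3 + 1\right) \left(-24\right) = \left(-2\right) \left(-24\right) = 48$)
$T{\left(N \right)} = \frac{16 + N}{48 + N}$ ($T{\left(N \right)} = \frac{N + 4 \left(-2\right)^{2}}{N + 48} = \frac{N + 4 \cdot 4}{48 + N} = \frac{N + 16}{48 + N} = \frac{16 + N}{48 + N}$)
$T{\left(3 \right)} \left(-11\right) = \frac{16 + 3}{48 + 3} \left(-11\right) = \frac{1}{51} \cdot 19 \left(-11\right) = \frac{19}{51} \left(-11\right) = - \frac{209}{51}$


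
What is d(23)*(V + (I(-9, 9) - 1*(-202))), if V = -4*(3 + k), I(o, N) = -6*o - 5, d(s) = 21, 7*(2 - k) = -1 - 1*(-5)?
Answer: 4899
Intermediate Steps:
k = 10/7 (k = 2 - (-1 - 1*(-5))/7 = 2 - (-1 + 5)/7 = 2 - ⅐*4 = 2 - 4/7 = 10/7 ≈ 1.4286)
I(o, N) = -5 - 6*o
V = -124/7 (V = -4*(3 + 10/7) = -4*31/7 = -124/7 ≈ -17.714)
d(23)*(V + (I(-9, 9) - 1*(-202))) = 21*(-124/7 + ((-5 - 6*(-9)) - 1*(-202))) = 21*(-124/7 + ((-5 + 54) + 202)) = 21*(-124/7 + (49 + 202)) = 21*(-124/7 + 251) = 21*(1633/7) = 4899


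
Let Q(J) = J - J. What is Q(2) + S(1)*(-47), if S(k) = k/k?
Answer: -47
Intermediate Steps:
Q(J) = 0
S(k) = 1
Q(2) + S(1)*(-47) = 0 + 1*(-47) = 0 - 47 = -47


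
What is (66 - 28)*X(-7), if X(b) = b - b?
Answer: 0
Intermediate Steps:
X(b) = 0
(66 - 28)*X(-7) = (66 - 28)*0 = 38*0 = 0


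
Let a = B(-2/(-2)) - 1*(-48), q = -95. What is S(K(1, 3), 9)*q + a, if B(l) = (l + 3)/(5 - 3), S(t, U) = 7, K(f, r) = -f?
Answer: -615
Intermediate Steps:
B(l) = 3/2 + l/2 (B(l) = (3 + l)/2 = (3 + l)*(½) = 3/2 + l/2)
a = 50 (a = (3/2 + (-2/(-2))/2) - 1*(-48) = (3/2 + (-2*(-½))/2) + 48 = (3/2 + (½)*1) + 48 = (3/2 + ½) + 48 = 2 + 48 = 50)
S(K(1, 3), 9)*q + a = 7*(-95) + 50 = -665 + 50 = -615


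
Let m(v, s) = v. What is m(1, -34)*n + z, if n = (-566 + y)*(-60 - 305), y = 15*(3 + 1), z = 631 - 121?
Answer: 185200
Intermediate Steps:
z = 510
y = 60 (y = 15*4 = 60)
n = 184690 (n = (-566 + 60)*(-60 - 305) = -506*(-365) = 184690)
m(1, -34)*n + z = 1*184690 + 510 = 184690 + 510 = 185200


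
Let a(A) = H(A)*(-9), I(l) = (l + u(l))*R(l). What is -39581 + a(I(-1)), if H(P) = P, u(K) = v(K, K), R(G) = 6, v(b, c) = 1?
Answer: -39581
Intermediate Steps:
u(K) = 1
I(l) = 6 + 6*l (I(l) = (l + 1)*6 = (1 + l)*6 = 6 + 6*l)
a(A) = -9*A (a(A) = A*(-9) = -9*A)
-39581 + a(I(-1)) = -39581 - 9*(6 + 6*(-1)) = -39581 - 9*(6 - 6) = -39581 - 9*0 = -39581 + 0 = -39581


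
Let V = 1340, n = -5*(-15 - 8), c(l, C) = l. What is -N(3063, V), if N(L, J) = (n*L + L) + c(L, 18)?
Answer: -358371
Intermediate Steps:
n = 115 (n = -5*(-23) = 115)
N(L, J) = 117*L (N(L, J) = (115*L + L) + L = 116*L + L = 117*L)
-N(3063, V) = -117*3063 = -1*358371 = -358371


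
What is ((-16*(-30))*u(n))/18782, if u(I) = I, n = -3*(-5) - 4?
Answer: 2640/9391 ≈ 0.28112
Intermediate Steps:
n = 11 (n = 15 - 4 = 11)
((-16*(-30))*u(n))/18782 = (-16*(-30)*11)/18782 = (480*11)*(1/18782) = 5280*(1/18782) = 2640/9391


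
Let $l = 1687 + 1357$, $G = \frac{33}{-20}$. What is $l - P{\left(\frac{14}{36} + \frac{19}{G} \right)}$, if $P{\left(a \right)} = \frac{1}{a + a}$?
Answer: $\frac{6706031}{2203} \approx 3044.0$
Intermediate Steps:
$G = - \frac{33}{20}$ ($G = 33 \left(- \frac{1}{20}\right) = - \frac{33}{20} \approx -1.65$)
$l = 3044$
$P{\left(a \right)} = \frac{1}{2 a}$
$l - P{\left(\frac{14}{36} + \frac{19}{G} \right)} = 3044 - \frac{1}{2 \left(\frac{14}{36} + \frac{19}{- \frac{33}{20}}\right)} = 3044 - \frac{1}{2 \left(14 \cdot \frac{1}{36} + 19 \left(- \frac{20}{33}\right)\right)} = 3044 - \frac{1}{2 \left(\frac{7}{18} - \frac{380}{33}\right)} = 3044 - \frac{1}{2 \left(- \frac{2203}{198}\right)} = 3044 - \frac{1}{2} \left(- \frac{198}{2203}\right) = 3044 - - \frac{99}{2203} = 3044 + \frac{99}{2203} = \frac{6706031}{2203}$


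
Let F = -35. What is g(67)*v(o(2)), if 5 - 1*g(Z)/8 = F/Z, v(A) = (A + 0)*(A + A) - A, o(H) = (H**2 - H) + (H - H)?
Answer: 17760/67 ≈ 265.07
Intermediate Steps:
o(H) = H**2 - H (o(H) = (H**2 - H) + 0 = H**2 - H)
v(A) = -A + 2*A**2 (v(A) = A*(2*A) - A = 2*A**2 - A = -A + 2*A**2)
g(Z) = 40 + 280/Z (g(Z) = 40 - (-280)/Z = 40 + 280/Z)
g(67)*v(o(2)) = (40 + 280/67)*((2*(-1 + 2))*(-1 + 2*(2*(-1 + 2)))) = (40 + 280*(1/67))*((2*1)*(-1 + 2*(2*1))) = (40 + 280/67)*(2*(-1 + 2*2)) = 2960*(2*(-1 + 4))/67 = 2960*(2*3)/67 = (2960/67)*6 = 17760/67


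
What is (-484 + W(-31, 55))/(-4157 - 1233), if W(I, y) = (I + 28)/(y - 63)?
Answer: 3869/43120 ≈ 0.089726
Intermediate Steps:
W(I, y) = (28 + I)/(-63 + y)
(-484 + W(-31, 55))/(-4157 - 1233) = (-484 + (28 - 31)/(-63 + 55))/(-4157 - 1233) = (-484 - 3/(-8))/(-5390) = (-484 - 1/8*(-3))*(-1/5390) = (-484 + 3/8)*(-1/5390) = -3869/8*(-1/5390) = 3869/43120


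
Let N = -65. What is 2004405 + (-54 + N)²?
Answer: 2018566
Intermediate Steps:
2004405 + (-54 + N)² = 2004405 + (-54 - 65)² = 2004405 + (-119)² = 2004405 + 14161 = 2018566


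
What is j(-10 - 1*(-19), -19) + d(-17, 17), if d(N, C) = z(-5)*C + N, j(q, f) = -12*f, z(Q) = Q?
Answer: 126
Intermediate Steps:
d(N, C) = N - 5*C (d(N, C) = -5*C + N = N - 5*C)
j(-10 - 1*(-19), -19) + d(-17, 17) = -12*(-19) + (-17 - 5*17) = 228 + (-17 - 85) = 228 - 102 = 126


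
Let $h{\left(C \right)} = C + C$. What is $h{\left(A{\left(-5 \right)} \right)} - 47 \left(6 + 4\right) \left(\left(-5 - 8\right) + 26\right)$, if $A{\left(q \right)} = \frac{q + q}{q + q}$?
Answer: $-6108$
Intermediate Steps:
$A{\left(q \right)} = 1$ ($A{\left(q \right)} = \frac{2 q}{2 q} = 2 q \frac{1}{2 q} = 1$)
$h{\left(C \right)} = 2 C$
$h{\left(A{\left(-5 \right)} \right)} - 47 \left(6 + 4\right) \left(\left(-5 - 8\right) + 26\right) = 2 \cdot 1 - 47 \left(6 + 4\right) \left(\left(-5 - 8\right) + 26\right) = 2 - 47 \cdot 10 \left(\left(-5 - 8\right) + 26\right) = 2 - 47 \cdot 10 \left(-13 + 26\right) = 2 - 47 \cdot 10 \cdot 13 = 2 - 6110 = -6108$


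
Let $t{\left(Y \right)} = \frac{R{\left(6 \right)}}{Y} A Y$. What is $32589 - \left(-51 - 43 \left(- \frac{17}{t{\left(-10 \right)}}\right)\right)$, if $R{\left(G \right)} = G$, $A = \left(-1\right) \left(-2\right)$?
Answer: $\frac{390949}{12} \approx 32579.0$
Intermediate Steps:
$A = 2$
$t{\left(Y \right)} = 12$ ($t{\left(Y \right)} = \frac{6}{Y} 2 Y = \frac{12}{Y} Y = 12$)
$32589 - \left(-51 - 43 \left(- \frac{17}{t{\left(-10 \right)}}\right)\right) = 32589 - \left(-51 - 43 \left(- \frac{17}{12}\right)\right) = 32589 - \left(-51 - 43 \left(\left(-17\right) \frac{1}{12}\right)\right) = 32589 - \left(-51 - - \frac{731}{12}\right) = 32589 - \left(-51 + \frac{731}{12}\right) = 32589 - \frac{119}{12} = \frac{390949}{12}$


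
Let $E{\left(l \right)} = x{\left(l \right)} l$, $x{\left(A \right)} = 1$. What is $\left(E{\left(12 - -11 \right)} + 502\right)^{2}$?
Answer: $275625$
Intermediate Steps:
$E{\left(l \right)} = l$ ($E{\left(l \right)} = 1 l = l$)
$\left(E{\left(12 - -11 \right)} + 502\right)^{2} = \left(\left(12 - -11\right) + 502\right)^{2} = \left(\left(12 + 11\right) + 502\right)^{2} = \left(23 + 502\right)^{2} = 525^{2} = 275625$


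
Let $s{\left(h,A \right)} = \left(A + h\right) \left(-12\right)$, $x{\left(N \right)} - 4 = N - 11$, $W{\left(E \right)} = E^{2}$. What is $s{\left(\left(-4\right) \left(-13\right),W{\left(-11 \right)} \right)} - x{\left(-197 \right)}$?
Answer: $-1872$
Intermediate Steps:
$x{\left(N \right)} = -7 + N$ ($x{\left(N \right)} = 4 + \left(N - 11\right) = 4 + \left(-11 + N\right) = -7 + N$)
$s{\left(h,A \right)} = - 12 A - 12 h$
$s{\left(\left(-4\right) \left(-13\right),W{\left(-11 \right)} \right)} - x{\left(-197 \right)} = \left(- 12 \left(-11\right)^{2} - 12 \left(\left(-4\right) \left(-13\right)\right)\right) - \left(-7 - 197\right) = \left(\left(-12\right) 121 - 624\right) - -204 = \left(-1452 - 624\right) + 204 = -2076 + 204 = -1872$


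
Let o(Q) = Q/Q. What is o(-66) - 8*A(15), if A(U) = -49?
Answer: 393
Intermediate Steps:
o(Q) = 1
o(-66) - 8*A(15) = 1 - 8*(-49) = 1 + 392 = 393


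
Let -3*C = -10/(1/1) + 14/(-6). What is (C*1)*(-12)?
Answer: -148/3 ≈ -49.333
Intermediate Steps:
C = 37/9 (C = -(-10/(1/1) + 14/(-6))/3 = -(-10/1 + 14*(-⅙))/3 = -(-10*1 - 7/3)/3 = -(-10 - 7/3)/3 = -⅓*(-37/3) = 37/9 ≈ 4.1111)
(C*1)*(-12) = ((37/9)*1)*(-12) = (37/9)*(-12) = -148/3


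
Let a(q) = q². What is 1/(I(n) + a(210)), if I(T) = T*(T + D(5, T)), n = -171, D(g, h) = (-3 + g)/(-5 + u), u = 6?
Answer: 1/72999 ≈ 1.3699e-5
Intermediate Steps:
D(g, h) = -3 + g (D(g, h) = (-3 + g)/(-5 + 6) = (-3 + g)/1 = (-3 + g)*1 = -3 + g)
I(T) = T*(2 + T) (I(T) = T*(T + (-3 + 5)) = T*(T + 2) = T*(2 + T))
1/(I(n) + a(210)) = 1/(-171*(2 - 171) + 210²) = 1/(-171*(-169) + 44100) = 1/(28899 + 44100) = 1/72999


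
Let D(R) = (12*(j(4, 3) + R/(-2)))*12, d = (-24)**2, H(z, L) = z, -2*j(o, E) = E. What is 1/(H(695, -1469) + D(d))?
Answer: -1/40993 ≈ -2.4394e-5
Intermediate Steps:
j(o, E) = -E/2
d = 576
D(R) = -216 - 72*R (D(R) = (12*(-1/2*3 + R/(-2)))*12 = (12*(-3/2 + R*(-1/2)))*12 = (12*(-3/2 - R/2))*12 = (-18 - 6*R)*12 = -216 - 72*R)
1/(H(695, -1469) + D(d)) = 1/(695 + (-216 - 72*576)) = 1/(695 + (-216 - 41472)) = 1/(695 - 41688) = 1/(-40993) = -1/40993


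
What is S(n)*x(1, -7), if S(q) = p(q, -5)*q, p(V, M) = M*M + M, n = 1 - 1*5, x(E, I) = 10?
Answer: -800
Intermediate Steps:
n = -4 (n = 1 - 5 = -4)
p(V, M) = M + M² (p(V, M) = M² + M = M + M²)
S(q) = 20*q (S(q) = (-5*(1 - 5))*q = (-5*(-4))*q = 20*q)
S(n)*x(1, -7) = (20*(-4))*10 = -80*10 = -800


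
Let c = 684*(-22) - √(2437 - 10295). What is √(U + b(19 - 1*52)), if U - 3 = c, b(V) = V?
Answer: √(-15078 - I*√7858) ≈ 0.361 - 122.79*I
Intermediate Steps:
c = -15048 - I*√7858 (c = -15048 - √(-7858) = -15048 - I*√7858 ≈ -15048.0 - 88.645*I)
U = -15045 - I*√7858 (U = 3 + (-15048 - I*√7858) = -15045 - I*√7858 ≈ -15045.0 - 88.645*I)
√(U + b(19 - 1*52)) = √((-15045 - I*√7858) + (19 - 1*52)) = √((-15045 - I*√7858) + (19 - 52)) = √((-15045 - I*√7858) - 33) = √(-15078 - I*√7858)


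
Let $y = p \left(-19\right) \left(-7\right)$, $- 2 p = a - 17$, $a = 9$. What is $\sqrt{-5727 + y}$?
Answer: $i \sqrt{5195} \approx 72.076 i$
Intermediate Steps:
$p = 4$ ($p = - \frac{9 - 17}{2} = \left(- \frac{1}{2}\right) \left(-8\right) = 4$)
$y = 532$ ($y = 4 \left(-19\right) \left(-7\right) = \left(-76\right) \left(-7\right) = 532$)
$\sqrt{-5727 + y} = \sqrt{-5727 + 532} = \sqrt{-5195} = i \sqrt{5195}$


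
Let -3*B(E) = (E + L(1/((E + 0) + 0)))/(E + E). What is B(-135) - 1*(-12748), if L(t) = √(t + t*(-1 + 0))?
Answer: 76487/6 ≈ 12748.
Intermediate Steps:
L(t) = 0 (L(t) = √(t + t*(-1)) = √(t - t) = √0 = 0)
B(E) = -⅙ (B(E) = -(E + 0)/(3*(E + E)) = -E/(3*(2*E)) = -E*1/(2*E)/3 = -⅓*½ = -⅙)
B(-135) - 1*(-12748) = -⅙ - 1*(-12748) = -⅙ + 12748 = 76487/6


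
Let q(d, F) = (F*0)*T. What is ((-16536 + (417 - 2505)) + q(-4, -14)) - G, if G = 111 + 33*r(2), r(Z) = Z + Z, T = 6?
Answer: -18867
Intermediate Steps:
q(d, F) = 0 (q(d, F) = (F*0)*6 = 0*6 = 0)
r(Z) = 2*Z
G = 243 (G = 111 + 33*(2*2) = 111 + 33*4 = 111 + 132 = 243)
((-16536 + (417 - 2505)) + q(-4, -14)) - G = ((-16536 + (417 - 2505)) + 0) - 1*243 = ((-16536 - 2088) + 0) - 243 = (-18624 + 0) - 243 = -18624 - 243 = -18867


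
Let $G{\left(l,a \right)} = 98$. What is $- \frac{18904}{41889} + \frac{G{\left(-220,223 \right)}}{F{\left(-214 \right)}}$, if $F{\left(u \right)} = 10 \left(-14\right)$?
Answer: $- \frac{482263}{418890} \approx -1.1513$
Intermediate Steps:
$F{\left(u \right)} = -140$
$- \frac{18904}{41889} + \frac{G{\left(-220,223 \right)}}{F{\left(-214 \right)}} = - \frac{18904}{41889} + \frac{98}{-140} = \left(-18904\right) \frac{1}{41889} + 98 \left(- \frac{1}{140}\right) = - \frac{18904}{41889} - \frac{7}{10} = - \frac{482263}{418890}$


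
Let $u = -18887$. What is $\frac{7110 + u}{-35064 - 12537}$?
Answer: $\frac{11777}{47601} \approx 0.24741$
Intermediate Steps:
$\frac{7110 + u}{-35064 - 12537} = \frac{7110 - 18887}{-35064 - 12537} = - \frac{11777}{-47601} = \left(-11777\right) \left(- \frac{1}{47601}\right) = \frac{11777}{47601}$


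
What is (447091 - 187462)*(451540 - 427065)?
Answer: 6354419775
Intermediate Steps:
(447091 - 187462)*(451540 - 427065) = 259629*24475 = 6354419775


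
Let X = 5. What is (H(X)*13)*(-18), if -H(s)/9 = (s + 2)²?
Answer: 103194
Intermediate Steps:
H(s) = -9*(2 + s)² (H(s) = -9*(s + 2)² = -9*(2 + s)²)
(H(X)*13)*(-18) = (-9*(2 + 5)²*13)*(-18) = (-9*7²*13)*(-18) = (-9*49*13)*(-18) = -441*13*(-18) = -5733*(-18) = 103194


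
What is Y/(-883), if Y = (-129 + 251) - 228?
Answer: 106/883 ≈ 0.12005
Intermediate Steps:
Y = -106 (Y = 122 - 228 = -106)
Y/(-883) = -106/(-883) = -106*(-1/883) = 106/883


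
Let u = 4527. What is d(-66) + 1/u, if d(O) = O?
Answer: -298781/4527 ≈ -66.000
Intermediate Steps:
d(-66) + 1/u = -66 + 1/4527 = -298781/4527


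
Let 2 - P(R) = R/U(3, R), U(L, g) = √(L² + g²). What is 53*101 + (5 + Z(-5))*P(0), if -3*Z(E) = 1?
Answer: 16087/3 ≈ 5362.3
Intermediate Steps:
Z(E) = -⅓ (Z(E) = -⅓*1 = -⅓)
P(R) = 2 - R/√(9 + R²) (P(R) = 2 - R/(√(3² + R²)) = 2 - R/(√(9 + R²)) = 2 - R/√(9 + R²))
53*101 + (5 + Z(-5))*P(0) = 53*101 + (5 - ⅓)*(2 - 1*0/√(9 + 0²)) = 5353 + 14*(2 - 1*0/√(9 + 0))/3 = 5353 + 14*(2 - 1*0/√9)/3 = 5353 + 14*(2 - 1*0*⅓)/3 = 5353 + 14*(2 + 0)/3 = 5353 + (14/3)*2 = 5353 + 28/3 = 16087/3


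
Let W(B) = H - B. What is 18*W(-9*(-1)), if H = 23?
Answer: 252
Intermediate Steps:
W(B) = 23 - B
18*W(-9*(-1)) = 18*(23 - (-9)*(-1)) = 18*(23 - 1*9) = 18*(23 - 9) = 18*14 = 252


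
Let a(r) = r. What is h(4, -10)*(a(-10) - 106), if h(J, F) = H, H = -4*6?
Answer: 2784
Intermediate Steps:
H = -24
h(J, F) = -24
h(4, -10)*(a(-10) - 106) = -24*(-10 - 106) = -24*(-116) = 2784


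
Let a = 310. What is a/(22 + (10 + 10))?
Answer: 155/21 ≈ 7.3810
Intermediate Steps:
a/(22 + (10 + 10)) = 310/(22 + (10 + 10)) = 310/(22 + 20) = 310/42 = (1/42)*310 = 155/21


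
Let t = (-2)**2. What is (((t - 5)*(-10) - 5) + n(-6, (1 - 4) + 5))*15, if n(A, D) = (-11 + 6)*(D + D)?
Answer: -225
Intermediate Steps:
t = 4
n(A, D) = -10*D
(((t - 5)*(-10) - 5) + n(-6, (1 - 4) + 5))*15 = (((4 - 5)*(-10) - 5) - 10*((1 - 4) + 5))*15 = ((-1*(-10) - 5) - 10*(-3 + 5))*15 = ((10 - 5) - 10*2)*15 = (5 - 20)*15 = -15*15 = -225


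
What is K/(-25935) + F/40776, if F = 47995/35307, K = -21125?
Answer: 155971525135/191477204856 ≈ 0.81457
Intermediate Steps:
F = 47995/35307 (F = 47995*(1/35307) = 47995/35307 ≈ 1.3594)
K/(-25935) + F/40776 = -21125/(-25935) + (47995/35307)/40776 = -21125*(-1/25935) + (47995/35307)*(1/40776) = 325/399 + 47995/1439678232 = 155971525135/191477204856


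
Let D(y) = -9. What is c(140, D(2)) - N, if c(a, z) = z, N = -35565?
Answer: 35556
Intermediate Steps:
c(140, D(2)) - N = -9 - 1*(-35565) = -9 + 35565 = 35556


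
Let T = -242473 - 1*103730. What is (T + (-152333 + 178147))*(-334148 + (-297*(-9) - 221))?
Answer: 106271749744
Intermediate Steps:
T = -346203 (T = -242473 - 103730 = -346203)
(T + (-152333 + 178147))*(-334148 + (-297*(-9) - 221)) = (-346203 + (-152333 + 178147))*(-334148 + (-297*(-9) - 221)) = (-346203 + 25814)*(-334148 + (2673 - 221)) = -320389*(-334148 + 2452) = -320389*(-331696) = 106271749744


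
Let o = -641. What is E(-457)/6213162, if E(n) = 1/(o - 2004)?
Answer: -1/16433813490 ≈ -6.0850e-11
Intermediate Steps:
E(n) = -1/2645 (E(n) = 1/(-641 - 2004) = 1/(-2645) = -1/2645)
E(-457)/6213162 = -1/2645/6213162 = -1/2645*1/6213162 = -1/16433813490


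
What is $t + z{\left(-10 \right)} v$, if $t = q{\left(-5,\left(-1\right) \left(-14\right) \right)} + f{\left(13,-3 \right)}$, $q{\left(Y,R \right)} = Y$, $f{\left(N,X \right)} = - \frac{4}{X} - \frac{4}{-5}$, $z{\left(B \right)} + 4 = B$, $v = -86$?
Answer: $\frac{18017}{15} \approx 1201.1$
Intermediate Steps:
$z{\left(B \right)} = -4 + B$
$f{\left(N,X \right)} = \frac{4}{5} - \frac{4}{X}$ ($f{\left(N,X \right)} = - \frac{4}{X} - - \frac{4}{5} = - \frac{4}{X} + \frac{4}{5} = \frac{4}{5} - \frac{4}{X}$)
$t = - \frac{43}{15}$ ($t = -5 - \left(- \frac{4}{5} + \frac{4}{-3}\right) = -5 + \left(\frac{4}{5} - - \frac{4}{3}\right) = -5 + \left(\frac{4}{5} + \frac{4}{3}\right) = -5 + \frac{32}{15} = - \frac{43}{15} \approx -2.8667$)
$t + z{\left(-10 \right)} v = - \frac{43}{15} + \left(-4 - 10\right) \left(-86\right) = - \frac{43}{15} - -1204 = - \frac{43}{15} + 1204 = \frac{18017}{15}$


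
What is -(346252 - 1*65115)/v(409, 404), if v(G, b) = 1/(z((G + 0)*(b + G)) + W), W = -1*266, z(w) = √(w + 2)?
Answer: 74782442 - 281137*√332519 ≈ -8.7334e+7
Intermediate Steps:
z(w) = √(2 + w)
W = -266
v(G, b) = 1/(-266 + √(2 + G*(G + b))) (v(G, b) = 1/(√(2 + (G + 0)*(b + G)) - 266) = 1/(√(2 + G*(G + b)) - 266) = 1/(-266 + √(2 + G*(G + b))))
-(346252 - 1*65115)/v(409, 404) = -(346252 - 1*65115)/(1/(-266 + √(2 + 409*(409 + 404)))) = -(346252 - 65115)/(1/(-266 + √(2 + 409*813))) = -281137/(1/(-266 + √(2 + 332517))) = -281137/(1/(-266 + √332519)) = -281137*(-266 + √332519) = -(-74782442 + 281137*√332519) = 74782442 - 281137*√332519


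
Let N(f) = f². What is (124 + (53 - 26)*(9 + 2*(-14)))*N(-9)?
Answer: -31509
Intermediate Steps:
(124 + (53 - 26)*(9 + 2*(-14)))*N(-9) = (124 + (53 - 26)*(9 + 2*(-14)))*(-9)² = (124 + 27*(9 - 28))*81 = (124 + 27*(-19))*81 = (124 - 513)*81 = -389*81 = -31509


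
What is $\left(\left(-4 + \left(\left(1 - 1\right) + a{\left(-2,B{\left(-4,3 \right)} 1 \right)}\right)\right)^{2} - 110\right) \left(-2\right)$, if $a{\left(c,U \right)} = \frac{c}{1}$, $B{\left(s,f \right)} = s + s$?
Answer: $148$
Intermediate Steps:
$B{\left(s,f \right)} = 2 s$
$a{\left(c,U \right)} = c$ ($a{\left(c,U \right)} = c 1 = c$)
$\left(\left(-4 + \left(\left(1 - 1\right) + a{\left(-2,B{\left(-4,3 \right)} 1 \right)}\right)\right)^{2} - 110\right) \left(-2\right) = \left(\left(-4 + \left(\left(1 - 1\right) - 2\right)\right)^{2} - 110\right) \left(-2\right) = \left(\left(-4 + \left(0 - 2\right)\right)^{2} - 110\right) \left(-2\right) = \left(\left(-4 - 2\right)^{2} - 110\right) \left(-2\right) = \left(\left(-6\right)^{2} - 110\right) \left(-2\right) = \left(36 - 110\right) \left(-2\right) = \left(-74\right) \left(-2\right) = 148$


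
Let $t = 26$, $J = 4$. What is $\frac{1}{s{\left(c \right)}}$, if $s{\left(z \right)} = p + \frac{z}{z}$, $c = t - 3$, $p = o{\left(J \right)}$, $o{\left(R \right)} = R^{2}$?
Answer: $\frac{1}{17} \approx 0.058824$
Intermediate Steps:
$p = 16$ ($p = 4^{2} = 16$)
$c = 23$ ($c = 26 - 3 = 23$)
$s{\left(z \right)} = 17$ ($s{\left(z \right)} = 16 + \frac{z}{z} = 16 + 1 = 17$)
$\frac{1}{s{\left(c \right)}} = \frac{1}{17}$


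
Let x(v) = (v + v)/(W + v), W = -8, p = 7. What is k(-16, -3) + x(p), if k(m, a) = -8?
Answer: -22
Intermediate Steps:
x(v) = 2*v/(-8 + v) (x(v) = (v + v)/(-8 + v) = (2*v)/(-8 + v) = 2*v/(-8 + v))
k(-16, -3) + x(p) = -8 + 2*7/(-8 + 7) = -8 + 2*7/(-1) = -8 + 2*7*(-1) = -8 - 14 = -22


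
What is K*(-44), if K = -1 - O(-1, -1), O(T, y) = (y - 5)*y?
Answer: 308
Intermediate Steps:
O(T, y) = y*(-5 + y) (O(T, y) = (-5 + y)*y = y*(-5 + y))
K = -7 (K = -1 - (-1)*(-5 - 1) = -1 - (-1)*(-6) = -1 - 1*6 = -1 - 6 = -7)
K*(-44) = -7*(-44) = 308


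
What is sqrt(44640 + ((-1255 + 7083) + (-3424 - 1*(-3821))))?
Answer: sqrt(50865) ≈ 225.53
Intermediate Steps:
sqrt(44640 + ((-1255 + 7083) + (-3424 - 1*(-3821)))) = sqrt(44640 + (5828 + (-3424 + 3821))) = sqrt(44640 + (5828 + 397)) = sqrt(44640 + 6225) = sqrt(50865)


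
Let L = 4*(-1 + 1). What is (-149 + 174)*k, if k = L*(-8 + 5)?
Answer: 0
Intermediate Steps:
L = 0 (L = 4*0 = 0)
k = 0 (k = 0*(-8 + 5) = 0*(-3) = 0)
(-149 + 174)*k = (-149 + 174)*0 = 25*0 = 0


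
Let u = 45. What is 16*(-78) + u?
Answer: -1203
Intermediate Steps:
16*(-78) + u = 16*(-78) + 45 = -1248 + 45 = -1203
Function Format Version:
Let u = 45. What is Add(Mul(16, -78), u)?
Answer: -1203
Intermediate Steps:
Add(Mul(16, -78), u) = Add(Mul(16, -78), 45) = Add(-1248, 45) = -1203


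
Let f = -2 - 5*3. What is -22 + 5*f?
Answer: -107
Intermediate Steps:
f = -17 (f = -2 - 15 = -17)
-22 + 5*f = -22 + 5*(-17) = -22 - 85 = -107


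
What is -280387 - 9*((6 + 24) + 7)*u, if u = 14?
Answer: -285049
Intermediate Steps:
-280387 - 9*((6 + 24) + 7)*u = -280387 - 9*((6 + 24) + 7)*14 = -280387 - 9*(30 + 7)*14 = -280387 - 9*37*14 = -280387 - 333*14 = -280387 - 1*4662 = -280387 - 4662 = -285049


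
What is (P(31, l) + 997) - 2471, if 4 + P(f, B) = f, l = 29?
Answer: -1447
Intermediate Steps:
P(f, B) = -4 + f
(P(31, l) + 997) - 2471 = ((-4 + 31) + 997) - 2471 = (27 + 997) - 2471 = 1024 - 2471 = -1447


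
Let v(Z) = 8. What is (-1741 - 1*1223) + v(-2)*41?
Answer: -2636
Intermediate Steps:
(-1741 - 1*1223) + v(-2)*41 = (-1741 - 1*1223) + 8*41 = (-1741 - 1223) + 328 = -2964 + 328 = -2636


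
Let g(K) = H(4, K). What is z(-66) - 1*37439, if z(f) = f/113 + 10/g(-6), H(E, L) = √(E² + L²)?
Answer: -4230673/113 + 5*√13/13 ≈ -37438.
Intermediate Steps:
g(K) = √(16 + K²) (g(K) = √(4² + K²) = √(16 + K²))
z(f) = f/113 + 5*√13/13 (z(f) = f/113 + 10/(√(16 + (-6)²)) = f*(1/113) + 10/(√(16 + 36)) = f/113 + 10/(√52) = f/113 + 10/((2*√13)) = f/113 + 10*(√13/26) = f/113 + 5*√13/13)
z(-66) - 1*37439 = ((1/113)*(-66) + 5*√13/13) - 1*37439 = (-66/113 + 5*√13/13) - 37439 = -4230673/113 + 5*√13/13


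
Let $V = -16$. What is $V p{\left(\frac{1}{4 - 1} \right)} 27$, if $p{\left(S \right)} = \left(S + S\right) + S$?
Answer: $-432$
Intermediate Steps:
$p{\left(S \right)} = 3 S$ ($p{\left(S \right)} = 2 S + S = 3 S$)
$V p{\left(\frac{1}{4 - 1} \right)} 27 = - 16 \frac{3}{4 - 1} \cdot 27 = - 16 \cdot \frac{3}{3} \cdot 27 = - 16 \cdot 3 \cdot \frac{1}{3} \cdot 27 = \left(-16\right) 1 \cdot 27 = \left(-16\right) 27 = -432$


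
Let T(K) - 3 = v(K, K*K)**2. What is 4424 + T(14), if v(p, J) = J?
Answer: 42843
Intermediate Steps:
T(K) = 3 + K**4 (T(K) = 3 + (K*K)**2 = 3 + (K**2)**2 = 3 + K**4)
4424 + T(14) = 4424 + (3 + 14**4) = 4424 + (3 + 38416) = 4424 + 38419 = 42843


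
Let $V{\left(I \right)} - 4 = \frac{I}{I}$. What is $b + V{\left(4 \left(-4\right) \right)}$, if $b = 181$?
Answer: $186$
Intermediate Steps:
$V{\left(I \right)} = 5$ ($V{\left(I \right)} = 4 + \frac{I}{I} = 4 + 1 = 5$)
$b + V{\left(4 \left(-4\right) \right)} = 181 + 5 = 186$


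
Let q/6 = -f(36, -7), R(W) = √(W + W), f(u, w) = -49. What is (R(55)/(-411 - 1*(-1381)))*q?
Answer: 147*√110/485 ≈ 3.1789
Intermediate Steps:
R(W) = √2*√W (R(W) = √(2*W) = √2*√W)
q = 294 (q = 6*(-1*(-49)) = 6*49 = 294)
(R(55)/(-411 - 1*(-1381)))*q = ((√2*√55)/(-411 - 1*(-1381)))*294 = (√110/(-411 + 1381))*294 = (√110/970)*294 = 147*√110/485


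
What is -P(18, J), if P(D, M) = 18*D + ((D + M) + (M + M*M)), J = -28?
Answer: -1070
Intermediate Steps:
P(D, M) = M² + 2*M + 19*D (P(D, M) = 18*D + ((D + M) + (M + M²)) = 18*D + (D + M² + 2*M) = M² + 2*M + 19*D)
-P(18, J) = -((-28)² + 2*(-28) + 19*18) = -(784 - 56 + 342) = -1*1070 = -1070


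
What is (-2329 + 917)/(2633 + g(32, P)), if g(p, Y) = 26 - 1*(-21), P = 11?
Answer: -353/670 ≈ -0.52687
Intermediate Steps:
g(p, Y) = 47 (g(p, Y) = 26 + 21 = 47)
(-2329 + 917)/(2633 + g(32, P)) = (-2329 + 917)/(2633 + 47) = -1412/2680 = -1412*1/2680 = -353/670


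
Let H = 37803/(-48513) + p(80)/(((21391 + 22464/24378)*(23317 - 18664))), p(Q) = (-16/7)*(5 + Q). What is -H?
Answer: 35672521654279747/45778819355541657 ≈ 0.77924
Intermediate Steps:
p(Q) = -80/7 - 16*Q/7 (p(Q) = (-16*⅐)*(5 + Q) = -16*(5 + Q)/7 = -80/7 - 16*Q/7)
H = -35672521654279747/45778819355541657 (H = 37803/(-48513) + (-80/7 - 16/7*80)/(((21391 + 22464/24378)*(23317 - 18664))) = 37803*(-1/48513) + (-80/7 - 1280/7)/(((21391 + 22464*(1/24378))*4653)) = -12601/16171 - 1360*1/(4653*(21391 + 3744/4063))/7 = -12601/16171 - 1360/(7*((86915377/4063)*4653)) = -12601/16171 - 1360/(7*404417249181/4063) = -12601/16171 - 1360/7*4063/404417249181 = -12601/16171 - 5525680/2830920744267 = -35672521654279747/45778819355541657 ≈ -0.77924)
-H = -1*(-35672521654279747/45778819355541657) = 35672521654279747/45778819355541657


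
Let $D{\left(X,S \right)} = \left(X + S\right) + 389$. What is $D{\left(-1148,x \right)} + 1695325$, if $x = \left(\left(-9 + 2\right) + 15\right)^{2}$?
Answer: $1694630$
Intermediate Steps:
$x = 64$ ($x = \left(-7 + 15\right)^{2} = 8^{2} = 64$)
$D{\left(X,S \right)} = 389 + S + X$ ($D{\left(X,S \right)} = \left(S + X\right) + 389 = 389 + S + X$)
$D{\left(-1148,x \right)} + 1695325 = \left(389 + 64 - 1148\right) + 1695325 = -695 + 1695325 = 1694630$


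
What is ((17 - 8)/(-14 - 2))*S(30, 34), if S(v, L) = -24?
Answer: 27/2 ≈ 13.500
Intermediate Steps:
((17 - 8)/(-14 - 2))*S(30, 34) = ((17 - 8)/(-14 - 2))*(-24) = (9/(-16))*(-24) = (9*(-1/16))*(-24) = -9/16*(-24) = 27/2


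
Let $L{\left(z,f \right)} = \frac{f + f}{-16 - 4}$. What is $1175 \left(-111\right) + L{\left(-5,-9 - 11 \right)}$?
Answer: $-130423$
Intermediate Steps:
$L{\left(z,f \right)} = - \frac{f}{10}$ ($L{\left(z,f \right)} = \frac{2 f}{-20} = 2 f \left(- \frac{1}{20}\right) = - \frac{f}{10}$)
$1175 \left(-111\right) + L{\left(-5,-9 - 11 \right)} = 1175 \left(-111\right) - \frac{-9 - 11}{10} = -130425 - \frac{-9 - 11}{10} = -130425 - -2 = -130425 + 2 = -130423$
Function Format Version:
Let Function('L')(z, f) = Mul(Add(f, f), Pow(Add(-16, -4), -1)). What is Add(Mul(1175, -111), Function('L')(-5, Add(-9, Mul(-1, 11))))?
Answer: -130423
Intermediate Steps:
Function('L')(z, f) = Mul(Rational(-1, 10), f) (Function('L')(z, f) = Mul(Mul(2, f), Pow(-20, -1)) = Mul(Mul(2, f), Rational(-1, 20)) = Mul(Rational(-1, 10), f))
Add(Mul(1175, -111), Function('L')(-5, Add(-9, Mul(-1, 11)))) = Add(Mul(1175, -111), Mul(Rational(-1, 10), Add(-9, Mul(-1, 11)))) = Add(-130425, Mul(Rational(-1, 10), Add(-9, -11))) = Add(-130425, Mul(Rational(-1, 10), -20)) = Add(-130425, 2) = -130423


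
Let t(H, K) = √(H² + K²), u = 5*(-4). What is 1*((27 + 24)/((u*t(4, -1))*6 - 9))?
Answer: 51/27191 - 680*√17/27191 ≈ -0.10124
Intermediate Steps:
u = -20
1*((27 + 24)/((u*t(4, -1))*6 - 9)) = 1*((27 + 24)/(-20*√(4² + (-1)²)*6 - 9)) = 1*(51/(-20*√(16 + 1)*6 - 9)) = 1*(51/(-20*√17*6 - 9)) = 1*(51/(-120*√17 - 9)) = 1*(51/(-9 - 120*√17)) = 51/(-9 - 120*√17)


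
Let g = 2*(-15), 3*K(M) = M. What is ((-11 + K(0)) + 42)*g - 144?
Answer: -1074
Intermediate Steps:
K(M) = M/3
g = -30
((-11 + K(0)) + 42)*g - 144 = ((-11 + (⅓)*0) + 42)*(-30) - 144 = ((-11 + 0) + 42)*(-30) - 144 = (-11 + 42)*(-30) - 144 = 31*(-30) - 144 = -930 - 144 = -1074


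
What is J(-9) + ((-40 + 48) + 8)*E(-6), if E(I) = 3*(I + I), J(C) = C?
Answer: -585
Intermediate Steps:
E(I) = 6*I (E(I) = 3*(2*I) = 6*I)
J(-9) + ((-40 + 48) + 8)*E(-6) = -9 + ((-40 + 48) + 8)*(6*(-6)) = -9 + (8 + 8)*(-36) = -9 + 16*(-36) = -9 - 576 = -585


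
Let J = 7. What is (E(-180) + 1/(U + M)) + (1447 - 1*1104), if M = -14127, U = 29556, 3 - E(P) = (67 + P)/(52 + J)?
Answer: 316711142/910311 ≈ 347.92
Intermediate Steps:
E(P) = 110/59 - P/59 (E(P) = 3 - (67 + P)/(52 + 7) = 3 - (67 + P)/59 = 3 - (67/59 + P/59) = 3 + (-67/59 - P/59) = 110/59 - P/59)
(E(-180) + 1/(U + M)) + (1447 - 1*1104) = ((110/59 - 1/59*(-180)) + 1/(29556 - 14127)) + (1447 - 1*1104) = ((110/59 + 180/59) + 1/15429) + (1447 - 1104) = (290/59 + 1/15429) + 343 = 4474469/910311 + 343 = 316711142/910311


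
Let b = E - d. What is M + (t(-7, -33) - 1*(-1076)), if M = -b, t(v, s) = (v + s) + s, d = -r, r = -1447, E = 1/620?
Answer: 1518999/620 ≈ 2450.0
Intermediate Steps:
E = 1/620 ≈ 0.0016129
d = 1447 (d = -1*(-1447) = 1447)
t(v, s) = v + 2*s (t(v, s) = (s + v) + s = v + 2*s)
b = -897139/620 (b = 1/620 - 1*1447 = 1/620 - 1447 = -897139/620 ≈ -1447.0)
M = 897139/620 (M = -1*(-897139/620) = 897139/620 ≈ 1447.0)
M + (t(-7, -33) - 1*(-1076)) = 897139/620 + ((-7 + 2*(-33)) - 1*(-1076)) = 897139/620 + ((-7 - 66) + 1076) = 897139/620 + (-73 + 1076) = 897139/620 + 1003 = 1518999/620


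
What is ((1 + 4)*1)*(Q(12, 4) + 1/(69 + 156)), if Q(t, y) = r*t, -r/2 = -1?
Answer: 5401/45 ≈ 120.02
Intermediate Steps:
r = 2 (r = -2*(-1) = 2)
Q(t, y) = 2*t
((1 + 4)*1)*(Q(12, 4) + 1/(69 + 156)) = ((1 + 4)*1)*(2*12 + 1/(69 + 156)) = (5*1)*(24 + 1/225) = 5*(24 + 1/225) = 5*(5401/225) = 5401/45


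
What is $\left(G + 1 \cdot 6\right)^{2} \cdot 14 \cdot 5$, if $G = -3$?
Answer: $630$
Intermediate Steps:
$\left(G + 1 \cdot 6\right)^{2} \cdot 14 \cdot 5 = \left(-3 + 1 \cdot 6\right)^{2} \cdot 14 \cdot 5 = \left(-3 + 6\right)^{2} \cdot 14 \cdot 5 = 3^{2} \cdot 14 \cdot 5 = 9 \cdot 14 \cdot 5 = 126 \cdot 5 = 630$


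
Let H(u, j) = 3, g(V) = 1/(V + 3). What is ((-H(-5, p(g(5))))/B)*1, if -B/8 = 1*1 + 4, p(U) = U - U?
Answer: 3/40 ≈ 0.075000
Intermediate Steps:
g(V) = 1/(3 + V)
p(U) = 0
B = -40 (B = -8*(1*1 + 4) = -8*(1 + 4) = -8*5 = -40)
((-H(-5, p(g(5))))/B)*1 = (-1*3/(-40))*1 = -3*(-1/40)*1 = (3/40)*1 = 3/40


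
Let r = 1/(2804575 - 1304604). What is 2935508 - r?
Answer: 4403176870267/1499971 ≈ 2.9355e+6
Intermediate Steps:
r = 1/1499971 ≈ 6.6668e-7
2935508 - r = 2935508 - 1*1/1499971 = 2935508 - 1/1499971 = 4403176870267/1499971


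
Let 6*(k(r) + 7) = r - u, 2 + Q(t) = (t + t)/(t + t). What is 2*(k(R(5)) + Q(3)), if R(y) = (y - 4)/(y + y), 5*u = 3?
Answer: -97/6 ≈ -16.167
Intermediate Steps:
u = ⅗ (u = (⅕)*3 = ⅗ ≈ 0.60000)
R(y) = (-4 + y)/(2*y) (R(y) = (-4 + y)/((2*y)) = (-4 + y)*(1/(2*y)) = (-4 + y)/(2*y))
Q(t) = -1 (Q(t) = -2 + (t + t)/(t + t) = -2 + (2*t)/((2*t)) = -2 + (2*t)*(1/(2*t)) = -2 + 1 = -1)
k(r) = -71/10 + r/6 (k(r) = -7 + (r - 1*⅗)/6 = -7 + (r - ⅗)/6 = -7 + (-⅗ + r)/6 = -7 + (-⅒ + r/6) = -71/10 + r/6)
2*(k(R(5)) + Q(3)) = 2*((-71/10 + ((½)*(-4 + 5)/5)/6) - 1) = 2*((-71/10 + ((½)*(⅕)*1)/6) - 1) = 2*((-71/10 + (⅙)*(⅒)) - 1) = 2*((-71/10 + 1/60) - 1) = 2*(-85/12 - 1) = 2*(-97/12) = -97/6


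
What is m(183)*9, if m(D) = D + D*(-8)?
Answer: -11529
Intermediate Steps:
m(D) = -7*D (m(D) = D - 8*D = -7*D)
m(183)*9 = -7*183*9 = -1281*9 = -11529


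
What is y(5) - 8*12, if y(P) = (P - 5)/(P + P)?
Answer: -96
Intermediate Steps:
y(P) = (-5 + P)/(2*P) (y(P) = (-5 + P)/((2*P)) = (-5 + P)*(1/(2*P)) = (-5 + P)/(2*P))
y(5) - 8*12 = (½)*(-5 + 5)/5 - 8*12 = (½)*(⅕)*0 - 96 = 0 - 96 = -96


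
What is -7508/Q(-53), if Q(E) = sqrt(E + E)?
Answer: 3754*I*sqrt(106)/53 ≈ 729.24*I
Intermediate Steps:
Q(E) = sqrt(2)*sqrt(E) (Q(E) = sqrt(2*E) = sqrt(2)*sqrt(E))
-7508/Q(-53) = -7508*(-I*sqrt(106)/106) = -(-3754)*I*sqrt(106)/53 = 3754*I*sqrt(106)/53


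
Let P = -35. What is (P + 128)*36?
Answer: 3348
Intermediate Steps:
(P + 128)*36 = (-35 + 128)*36 = 93*36 = 3348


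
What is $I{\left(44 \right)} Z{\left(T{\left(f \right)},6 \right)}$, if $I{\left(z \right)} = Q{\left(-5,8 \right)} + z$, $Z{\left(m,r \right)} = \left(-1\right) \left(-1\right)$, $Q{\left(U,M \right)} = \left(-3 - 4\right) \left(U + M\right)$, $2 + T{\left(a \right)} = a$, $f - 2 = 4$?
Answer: $23$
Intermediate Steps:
$f = 6$ ($f = 2 + 4 = 6$)
$T{\left(a \right)} = -2 + a$
$Q{\left(U,M \right)} = - 7 M - 7 U$ ($Q{\left(U,M \right)} = - 7 \left(M + U\right) = - 7 M - 7 U$)
$Z{\left(m,r \right)} = 1$
$I{\left(z \right)} = -21 + z$ ($I{\left(z \right)} = \left(\left(-7\right) 8 - -35\right) + z = \left(-56 + 35\right) + z = -21 + z$)
$I{\left(44 \right)} Z{\left(T{\left(f \right)},6 \right)} = \left(-21 + 44\right) 1 = 23 \cdot 1 = 23$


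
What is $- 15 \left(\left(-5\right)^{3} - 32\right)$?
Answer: $2355$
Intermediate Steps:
$- 15 \left(\left(-5\right)^{3} - 32\right) = - 15 \left(-125 + \left(-37 + 5\right)\right) = - 15 \left(-125 - 32\right) = \left(-15\right) \left(-157\right) = 2355$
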